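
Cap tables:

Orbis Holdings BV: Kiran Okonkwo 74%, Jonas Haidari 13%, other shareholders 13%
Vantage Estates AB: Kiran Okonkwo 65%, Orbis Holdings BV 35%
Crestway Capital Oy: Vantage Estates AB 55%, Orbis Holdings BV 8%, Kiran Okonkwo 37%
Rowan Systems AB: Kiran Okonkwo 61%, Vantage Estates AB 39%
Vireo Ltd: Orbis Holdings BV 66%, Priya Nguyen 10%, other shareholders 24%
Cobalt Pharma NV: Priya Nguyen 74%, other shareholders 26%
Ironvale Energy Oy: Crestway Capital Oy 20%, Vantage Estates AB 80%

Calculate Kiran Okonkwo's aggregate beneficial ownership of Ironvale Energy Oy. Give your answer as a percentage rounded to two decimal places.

Kiran reaches Ironvale along 6 paths.
Via Vantage → Crestway: 65% × 55% × 20% = 7.15%.
Via Orbis → Vantage → Crestway: 74% × 35% × 55% × 20% = 2.849%.
Via Orbis → Crestway: 74% × 8% × 20% = 1.184%.
Via Crestway: 37% × 20% = 7.4%.
Via Vantage: 65% × 80% = 52%.
Via Orbis → Vantage: 74% × 35% × 80% = 20.72%.
Total: 7.15% + 2.849% + 1.184% + 7.4% + 52% + 20.72% = 91.303%.
Rounded: 91.30%.

91.30%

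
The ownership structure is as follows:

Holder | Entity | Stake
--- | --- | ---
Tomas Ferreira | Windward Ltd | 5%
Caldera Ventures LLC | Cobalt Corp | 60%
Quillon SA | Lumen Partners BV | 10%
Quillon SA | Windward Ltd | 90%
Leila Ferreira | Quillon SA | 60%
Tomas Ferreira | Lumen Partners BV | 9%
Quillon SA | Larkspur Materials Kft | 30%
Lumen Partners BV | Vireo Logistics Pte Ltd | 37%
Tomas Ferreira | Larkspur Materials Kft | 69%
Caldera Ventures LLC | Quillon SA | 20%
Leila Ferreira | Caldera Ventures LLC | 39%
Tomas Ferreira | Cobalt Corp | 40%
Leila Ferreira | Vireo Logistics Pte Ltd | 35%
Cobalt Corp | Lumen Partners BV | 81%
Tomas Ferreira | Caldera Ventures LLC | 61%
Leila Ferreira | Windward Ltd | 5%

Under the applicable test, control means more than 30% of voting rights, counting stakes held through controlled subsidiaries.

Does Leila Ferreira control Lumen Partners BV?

Yes

Leila holds 39% of Caldera, so Leila controls Caldera.
Caldera holds 60% of Cobalt, so Leila controls Cobalt.
Leila and Caldera together hold 60% + 20% = 80% of Quillon, so Leila controls Quillon.
Quillon and Cobalt together hold 10% + 81% = 91% of Lumen, so Leila controls Lumen.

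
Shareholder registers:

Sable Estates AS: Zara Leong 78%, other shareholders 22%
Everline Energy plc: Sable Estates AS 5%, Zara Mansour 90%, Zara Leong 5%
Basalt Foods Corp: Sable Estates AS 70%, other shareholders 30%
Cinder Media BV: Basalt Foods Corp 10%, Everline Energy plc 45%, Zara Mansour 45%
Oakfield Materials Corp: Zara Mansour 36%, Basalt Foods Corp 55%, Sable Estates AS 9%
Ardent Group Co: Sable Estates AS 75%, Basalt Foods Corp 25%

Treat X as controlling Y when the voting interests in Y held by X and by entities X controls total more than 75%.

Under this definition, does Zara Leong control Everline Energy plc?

Zara Leong holds 78% of Sable, so Zara Leong controls Sable.
In Everline, Zara Leong's side holds only 5% + 5% = 10%, not > 75%.
So Zara Leong does not control Everline.

No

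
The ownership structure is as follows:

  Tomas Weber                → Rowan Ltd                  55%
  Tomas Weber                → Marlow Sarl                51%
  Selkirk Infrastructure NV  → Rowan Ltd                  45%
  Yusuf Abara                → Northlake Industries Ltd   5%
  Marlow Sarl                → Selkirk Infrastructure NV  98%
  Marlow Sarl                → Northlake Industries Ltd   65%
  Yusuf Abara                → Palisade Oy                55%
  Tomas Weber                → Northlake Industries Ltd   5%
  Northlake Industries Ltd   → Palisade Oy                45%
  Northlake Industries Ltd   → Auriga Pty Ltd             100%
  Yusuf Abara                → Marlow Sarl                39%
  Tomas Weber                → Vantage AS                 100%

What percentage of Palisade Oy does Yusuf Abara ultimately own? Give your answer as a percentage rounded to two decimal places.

68.66%

Yusuf reaches Palisade along 3 paths.
Via Northlake: 5% × 45% = 2.25%.
Via Marlow → Northlake: 39% × 65% × 45% = 11.4075%.
Direct stake: 55% = 55%.
Total: 2.25% + 11.4075% + 55% = 68.6575%.
Rounded: 68.66%.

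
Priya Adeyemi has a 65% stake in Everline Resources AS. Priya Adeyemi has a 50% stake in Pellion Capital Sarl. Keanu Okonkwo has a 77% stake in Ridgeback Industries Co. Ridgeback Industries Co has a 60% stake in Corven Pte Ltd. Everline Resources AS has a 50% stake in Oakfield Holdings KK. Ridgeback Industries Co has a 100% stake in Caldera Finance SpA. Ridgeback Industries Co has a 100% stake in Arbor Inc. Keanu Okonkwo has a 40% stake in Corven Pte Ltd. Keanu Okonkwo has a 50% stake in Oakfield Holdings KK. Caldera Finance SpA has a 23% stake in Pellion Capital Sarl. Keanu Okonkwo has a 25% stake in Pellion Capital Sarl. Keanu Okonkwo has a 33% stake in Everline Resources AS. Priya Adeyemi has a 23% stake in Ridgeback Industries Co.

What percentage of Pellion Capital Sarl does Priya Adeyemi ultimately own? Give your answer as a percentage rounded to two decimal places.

55.29%

Priya reaches Pellion along 2 paths.
Direct stake: 50% = 50%.
Via Ridgeback → Caldera: 23% × 100% × 23% = 5.29%.
Total: 50% + 5.29% = 55.29%.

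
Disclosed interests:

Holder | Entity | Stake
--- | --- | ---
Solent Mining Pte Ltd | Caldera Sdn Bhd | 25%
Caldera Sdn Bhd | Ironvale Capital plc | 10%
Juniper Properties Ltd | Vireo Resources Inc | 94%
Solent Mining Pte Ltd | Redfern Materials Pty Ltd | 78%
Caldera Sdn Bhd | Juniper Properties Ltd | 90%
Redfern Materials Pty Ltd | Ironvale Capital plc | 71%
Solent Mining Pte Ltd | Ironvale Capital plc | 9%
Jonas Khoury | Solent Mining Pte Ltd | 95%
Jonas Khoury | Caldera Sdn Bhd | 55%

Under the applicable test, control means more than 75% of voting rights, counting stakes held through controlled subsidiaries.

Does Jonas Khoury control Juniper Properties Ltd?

Yes

Jonas holds 95% of Solent, so Jonas controls Solent.
Jonas and Solent together hold 55% + 25% = 80% of Caldera, so Jonas controls Caldera.
Caldera holds 90% of Juniper, so Jonas controls Juniper.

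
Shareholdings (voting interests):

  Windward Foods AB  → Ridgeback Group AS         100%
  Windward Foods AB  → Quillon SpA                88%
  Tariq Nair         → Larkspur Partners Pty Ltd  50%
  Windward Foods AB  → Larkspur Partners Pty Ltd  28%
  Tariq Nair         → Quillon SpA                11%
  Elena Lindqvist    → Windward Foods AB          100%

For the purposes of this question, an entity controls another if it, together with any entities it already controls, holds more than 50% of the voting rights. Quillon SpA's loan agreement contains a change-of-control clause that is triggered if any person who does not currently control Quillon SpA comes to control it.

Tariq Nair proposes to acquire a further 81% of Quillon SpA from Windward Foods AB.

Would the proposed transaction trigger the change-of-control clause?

The purchase adds only to Tariq's holdings (Windward's stake shrinks), so Tariq is the only person who could newly come to control Quillon.
Tariq's largest direct stake is 50% in Larkspur, which does not meet the threshold, so Tariq controls no company.
In Quillon, Tariq's side holds only 11%, not > 50%.
So before the transaction, Tariq does not control Quillon.
After the purchase, Tariq's direct stake in Quillon rises to 11% + 81% = 92%, and Windward's stake falls to 7%.
Tariq holds 92% of Quillon, so Tariq controls Quillon.
Tariq did not control Quillon before and does after, so the clause is triggered.

Yes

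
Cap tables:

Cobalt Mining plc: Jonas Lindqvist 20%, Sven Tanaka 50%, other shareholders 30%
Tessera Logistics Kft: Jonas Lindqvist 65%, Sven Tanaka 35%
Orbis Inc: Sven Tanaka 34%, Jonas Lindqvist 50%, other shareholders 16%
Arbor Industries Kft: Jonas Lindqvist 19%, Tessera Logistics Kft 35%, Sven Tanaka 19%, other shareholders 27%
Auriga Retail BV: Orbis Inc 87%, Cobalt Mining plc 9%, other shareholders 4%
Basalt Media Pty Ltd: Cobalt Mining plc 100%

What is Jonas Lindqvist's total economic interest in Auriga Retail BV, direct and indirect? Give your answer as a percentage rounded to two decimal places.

Jonas reaches Auriga along 2 paths.
Via Orbis: 50% × 87% = 43.5%.
Via Cobalt: 20% × 9% = 1.8%.
Total: 43.5% + 1.8% = 45.3%.
Rounded: 45.30%.

45.30%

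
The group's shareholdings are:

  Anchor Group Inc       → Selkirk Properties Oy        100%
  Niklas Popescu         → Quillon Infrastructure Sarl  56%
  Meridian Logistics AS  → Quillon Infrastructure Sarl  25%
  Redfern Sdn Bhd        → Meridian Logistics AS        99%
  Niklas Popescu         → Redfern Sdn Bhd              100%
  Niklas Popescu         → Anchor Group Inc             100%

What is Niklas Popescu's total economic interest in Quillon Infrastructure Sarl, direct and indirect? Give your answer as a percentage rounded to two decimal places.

80.75%

Niklas reaches Quillon along 2 paths.
Via Redfern → Meridian: 100% × 99% × 25% = 24.75%.
Direct stake: 56% = 56%.
Total: 24.75% + 56% = 80.75%.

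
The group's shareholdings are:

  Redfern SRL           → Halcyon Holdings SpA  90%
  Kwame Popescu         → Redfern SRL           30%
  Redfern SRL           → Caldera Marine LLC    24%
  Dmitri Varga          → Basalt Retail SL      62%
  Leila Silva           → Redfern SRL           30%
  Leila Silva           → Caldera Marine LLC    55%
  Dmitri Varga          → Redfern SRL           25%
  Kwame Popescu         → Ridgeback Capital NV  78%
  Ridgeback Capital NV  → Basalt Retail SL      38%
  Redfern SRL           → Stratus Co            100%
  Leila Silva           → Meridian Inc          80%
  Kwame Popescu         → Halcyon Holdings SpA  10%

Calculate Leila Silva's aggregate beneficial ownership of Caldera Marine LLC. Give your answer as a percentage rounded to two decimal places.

62.20%

Leila reaches Caldera along 2 paths.
Direct stake: 55% = 55%.
Via Redfern: 30% × 24% = 7.2%.
Total: 55% + 7.2% = 62.2%.
Rounded: 62.20%.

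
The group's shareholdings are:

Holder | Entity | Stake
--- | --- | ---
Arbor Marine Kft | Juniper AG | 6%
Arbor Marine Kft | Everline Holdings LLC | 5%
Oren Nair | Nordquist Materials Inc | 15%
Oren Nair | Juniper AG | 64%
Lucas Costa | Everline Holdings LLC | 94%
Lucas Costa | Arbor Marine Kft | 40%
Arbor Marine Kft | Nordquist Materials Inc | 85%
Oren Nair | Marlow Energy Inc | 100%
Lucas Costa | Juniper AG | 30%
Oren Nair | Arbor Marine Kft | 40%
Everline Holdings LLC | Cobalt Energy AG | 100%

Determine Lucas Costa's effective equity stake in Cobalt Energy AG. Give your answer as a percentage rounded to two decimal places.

96.00%

Lucas reaches Cobalt along 2 paths.
Via Everline: 94% × 100% = 94%.
Via Arbor → Everline: 40% × 5% × 100% = 2%.
Total: 94% + 2% = 96%.
Rounded: 96.00%.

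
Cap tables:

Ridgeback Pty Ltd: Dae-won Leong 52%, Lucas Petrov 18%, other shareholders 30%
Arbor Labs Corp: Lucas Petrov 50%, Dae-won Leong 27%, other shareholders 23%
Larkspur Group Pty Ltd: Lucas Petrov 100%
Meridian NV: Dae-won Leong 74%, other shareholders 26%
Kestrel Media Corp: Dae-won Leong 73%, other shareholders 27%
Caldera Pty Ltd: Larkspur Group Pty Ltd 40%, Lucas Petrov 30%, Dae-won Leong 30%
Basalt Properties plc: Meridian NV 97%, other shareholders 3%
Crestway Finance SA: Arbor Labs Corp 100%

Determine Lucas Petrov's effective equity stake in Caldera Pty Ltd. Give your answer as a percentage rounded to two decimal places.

Lucas reaches Caldera along 2 paths.
Via Larkspur: 100% × 40% = 40%.
Direct stake: 30% = 30%.
Total: 40% + 30% = 70%.
Rounded: 70.00%.

70.00%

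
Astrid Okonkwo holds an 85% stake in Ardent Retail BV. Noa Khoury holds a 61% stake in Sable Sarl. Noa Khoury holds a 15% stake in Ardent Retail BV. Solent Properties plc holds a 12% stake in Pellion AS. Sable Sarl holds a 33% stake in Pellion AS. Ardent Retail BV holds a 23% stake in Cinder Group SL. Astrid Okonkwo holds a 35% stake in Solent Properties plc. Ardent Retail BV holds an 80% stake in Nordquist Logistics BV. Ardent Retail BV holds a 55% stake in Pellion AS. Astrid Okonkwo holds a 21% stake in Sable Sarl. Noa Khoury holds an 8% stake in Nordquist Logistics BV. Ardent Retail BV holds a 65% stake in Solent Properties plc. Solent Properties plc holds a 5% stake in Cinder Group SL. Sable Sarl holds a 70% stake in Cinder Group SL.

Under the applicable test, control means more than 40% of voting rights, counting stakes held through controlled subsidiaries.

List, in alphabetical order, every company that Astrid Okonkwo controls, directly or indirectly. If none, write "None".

Ardent Retail BV, Nordquist Logistics BV, Pellion AS, Solent Properties plc

Astrid holds 85% of Ardent, so Astrid controls Ardent.
Ardent and Astrid together hold 65% + 35% = 100% of Solent, so Astrid controls Solent.
Solent and Ardent together hold 12% + 55% = 67% of Pellion, so Astrid controls Pellion.
Ardent holds 80% of Nordquist, so Astrid controls Nordquist.
No other company's threshold is met.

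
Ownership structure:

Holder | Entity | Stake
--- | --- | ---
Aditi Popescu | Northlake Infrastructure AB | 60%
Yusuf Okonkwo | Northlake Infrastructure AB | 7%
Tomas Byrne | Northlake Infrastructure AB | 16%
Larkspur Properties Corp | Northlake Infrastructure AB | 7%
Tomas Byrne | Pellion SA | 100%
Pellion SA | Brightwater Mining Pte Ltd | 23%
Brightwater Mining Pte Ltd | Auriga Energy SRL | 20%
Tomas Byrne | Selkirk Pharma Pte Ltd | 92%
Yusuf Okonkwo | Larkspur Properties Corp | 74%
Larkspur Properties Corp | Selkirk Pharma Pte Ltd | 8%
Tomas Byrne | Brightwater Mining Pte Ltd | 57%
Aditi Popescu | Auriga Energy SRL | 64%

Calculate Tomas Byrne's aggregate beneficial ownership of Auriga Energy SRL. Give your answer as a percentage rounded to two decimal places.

16.00%

Tomas reaches Auriga along 2 paths.
Via Brightwater: 57% × 20% = 11.4%.
Via Pellion → Brightwater: 100% × 23% × 20% = 4.6%.
Total: 11.4% + 4.6% = 16%.
Rounded: 16.00%.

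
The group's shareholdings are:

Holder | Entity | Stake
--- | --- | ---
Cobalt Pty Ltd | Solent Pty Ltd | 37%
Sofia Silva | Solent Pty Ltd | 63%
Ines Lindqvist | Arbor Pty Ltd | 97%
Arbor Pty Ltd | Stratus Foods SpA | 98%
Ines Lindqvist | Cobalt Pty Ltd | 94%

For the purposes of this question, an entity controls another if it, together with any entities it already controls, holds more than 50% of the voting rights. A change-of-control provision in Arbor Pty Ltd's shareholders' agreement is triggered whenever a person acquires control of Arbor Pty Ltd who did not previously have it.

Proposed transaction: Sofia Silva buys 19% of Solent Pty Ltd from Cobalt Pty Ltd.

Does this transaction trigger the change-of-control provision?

No

The purchase adds only to Sofia's holdings (Cobalt's stake shrinks), so Sofia is the only person who could newly come to control Arbor.
Sofia holds 63% of Solent, so Sofia controls Solent.
Neither Sofia nor any entity Sofia controls holds any voting interest in Arbor.
So before the transaction, Sofia does not control Arbor.
After the purchase, Sofia's direct stake in Solent rises to 63% + 19% = 82%, and Cobalt's stake falls to 18%.
Sofia holds 82% of Solent, so Sofia controls Solent.
After the transaction, neither Sofia nor any entity Sofia controls holds a voting interest in Arbor, so Sofia still does not control it.
No new person acquires control, so the clause is not triggered.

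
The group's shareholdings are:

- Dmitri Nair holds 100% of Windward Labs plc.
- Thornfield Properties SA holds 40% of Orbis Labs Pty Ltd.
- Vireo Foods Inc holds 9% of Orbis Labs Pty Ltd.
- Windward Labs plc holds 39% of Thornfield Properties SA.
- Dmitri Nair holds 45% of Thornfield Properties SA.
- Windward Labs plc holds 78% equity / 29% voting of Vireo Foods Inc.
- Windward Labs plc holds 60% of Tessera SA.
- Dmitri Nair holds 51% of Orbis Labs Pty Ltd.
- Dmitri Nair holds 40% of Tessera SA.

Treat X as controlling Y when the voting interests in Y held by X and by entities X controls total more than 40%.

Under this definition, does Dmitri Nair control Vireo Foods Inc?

No

Dmitri holds 100% of Windward, so Dmitri controls Windward.
Dmitri and Windward together hold 40% + 60% = 100% of Tessera, so Dmitri controls Tessera.
Dmitri and Windward together hold 45% + 39% = 84% of Thornfield, so Dmitri controls Thornfield.
Thornfield and Dmitri together hold 40% + 51% = 91% of Orbis, so Dmitri controls Orbis.
In Vireo, Dmitri's side holds only 29%, not > 40%.
So Dmitri does not control Vireo.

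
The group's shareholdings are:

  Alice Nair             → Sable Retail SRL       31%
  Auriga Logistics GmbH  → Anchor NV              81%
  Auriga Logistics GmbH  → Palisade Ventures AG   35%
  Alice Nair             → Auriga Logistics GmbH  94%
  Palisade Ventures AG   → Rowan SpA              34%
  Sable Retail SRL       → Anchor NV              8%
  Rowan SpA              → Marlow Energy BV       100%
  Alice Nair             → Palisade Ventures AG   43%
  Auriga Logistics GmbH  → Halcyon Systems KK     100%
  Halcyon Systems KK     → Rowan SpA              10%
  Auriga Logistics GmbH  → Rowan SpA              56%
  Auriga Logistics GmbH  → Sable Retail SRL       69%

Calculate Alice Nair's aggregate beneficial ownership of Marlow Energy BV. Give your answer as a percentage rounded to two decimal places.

Alice reaches Marlow along 4 paths.
Via Auriga → Halcyon → Rowan: 94% × 100% × 10% × 100% = 9.4%.
Via Palisade → Rowan: 43% × 34% × 100% = 14.62%.
Via Auriga → Palisade → Rowan: 94% × 35% × 34% × 100% = 11.186%.
Via Auriga → Rowan: 94% × 56% × 100% = 52.64%.
Total: 9.4% + 14.62% + 11.186% + 52.64% = 87.846%.
Rounded: 87.85%.

87.85%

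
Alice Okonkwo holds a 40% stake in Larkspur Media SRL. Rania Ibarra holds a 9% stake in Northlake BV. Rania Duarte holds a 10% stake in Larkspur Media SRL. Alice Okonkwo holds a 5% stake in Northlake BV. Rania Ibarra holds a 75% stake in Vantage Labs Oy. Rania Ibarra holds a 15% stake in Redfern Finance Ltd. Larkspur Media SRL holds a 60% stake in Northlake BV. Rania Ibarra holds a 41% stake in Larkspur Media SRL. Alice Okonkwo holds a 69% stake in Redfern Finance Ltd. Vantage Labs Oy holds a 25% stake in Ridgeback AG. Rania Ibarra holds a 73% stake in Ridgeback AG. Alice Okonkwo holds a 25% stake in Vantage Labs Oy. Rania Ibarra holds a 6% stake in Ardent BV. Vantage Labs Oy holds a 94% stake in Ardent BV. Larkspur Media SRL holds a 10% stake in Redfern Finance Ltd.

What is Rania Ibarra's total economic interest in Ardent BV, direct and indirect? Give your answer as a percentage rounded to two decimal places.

Rania Ibarra reaches Ardent along 2 paths.
Direct stake: 6% = 6%.
Via Vantage: 75% × 94% = 70.5%.
Total: 6% + 70.5% = 76.5%.
Rounded: 76.50%.

76.50%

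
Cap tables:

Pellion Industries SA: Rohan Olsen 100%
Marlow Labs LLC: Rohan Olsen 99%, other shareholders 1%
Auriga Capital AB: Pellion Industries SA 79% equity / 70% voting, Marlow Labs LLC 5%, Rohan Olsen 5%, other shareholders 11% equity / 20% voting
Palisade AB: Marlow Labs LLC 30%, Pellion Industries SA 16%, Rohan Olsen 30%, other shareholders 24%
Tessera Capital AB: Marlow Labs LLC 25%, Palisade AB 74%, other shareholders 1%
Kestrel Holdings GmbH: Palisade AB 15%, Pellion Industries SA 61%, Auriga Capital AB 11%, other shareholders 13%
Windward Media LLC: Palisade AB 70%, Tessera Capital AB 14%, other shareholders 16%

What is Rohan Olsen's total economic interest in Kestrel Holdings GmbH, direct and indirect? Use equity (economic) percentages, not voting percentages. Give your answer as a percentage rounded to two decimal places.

82.14%

Rohan reaches Kestrel along 7 paths.
Via Marlow → Palisade: 99% × 30% × 15% = 4.455%.
Via Pellion → Palisade: 100% × 16% × 15% = 2.4%.
Via Palisade: 30% × 15% = 4.5%.
Via Pellion: 100% × 61% = 61%.
Via Pellion → Auriga: 100% × 79% × 11% = 8.69%.
Via Marlow → Auriga: 99% × 5% × 11% = 0.5445%.
Via Auriga: 5% × 11% = 0.55%.
Total: 4.455% + 2.4% + 4.5% + 61% + 8.69% + 0.5445% + 0.55% = 82.1395%.
Rounded: 82.14%.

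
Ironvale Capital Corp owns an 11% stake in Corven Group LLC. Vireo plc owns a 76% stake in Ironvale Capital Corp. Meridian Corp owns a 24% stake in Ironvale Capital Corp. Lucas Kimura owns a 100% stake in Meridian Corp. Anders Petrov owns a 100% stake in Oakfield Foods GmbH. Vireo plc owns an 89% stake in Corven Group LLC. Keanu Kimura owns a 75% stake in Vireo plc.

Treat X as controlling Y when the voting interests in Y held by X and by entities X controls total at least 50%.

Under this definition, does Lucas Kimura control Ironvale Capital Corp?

Lucas holds 100% of Meridian, so Lucas controls Meridian.
In Ironvale, Lucas's side holds only 24%, not ≥ 50%.
So Lucas does not control Ironvale.

No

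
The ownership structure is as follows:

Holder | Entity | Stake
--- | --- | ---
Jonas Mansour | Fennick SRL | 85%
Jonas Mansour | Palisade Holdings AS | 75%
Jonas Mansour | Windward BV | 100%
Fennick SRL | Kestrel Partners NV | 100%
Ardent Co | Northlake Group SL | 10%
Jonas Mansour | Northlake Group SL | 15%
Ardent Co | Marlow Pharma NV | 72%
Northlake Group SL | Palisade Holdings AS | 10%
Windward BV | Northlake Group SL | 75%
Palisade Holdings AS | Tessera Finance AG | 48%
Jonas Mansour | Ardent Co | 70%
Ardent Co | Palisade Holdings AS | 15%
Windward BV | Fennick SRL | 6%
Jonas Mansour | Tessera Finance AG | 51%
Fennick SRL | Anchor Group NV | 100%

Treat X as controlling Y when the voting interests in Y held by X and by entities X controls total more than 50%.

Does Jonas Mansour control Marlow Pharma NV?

Yes

Jonas holds 70% of Ardent, so Jonas controls Ardent.
Ardent holds 72% of Marlow, so Jonas controls Marlow.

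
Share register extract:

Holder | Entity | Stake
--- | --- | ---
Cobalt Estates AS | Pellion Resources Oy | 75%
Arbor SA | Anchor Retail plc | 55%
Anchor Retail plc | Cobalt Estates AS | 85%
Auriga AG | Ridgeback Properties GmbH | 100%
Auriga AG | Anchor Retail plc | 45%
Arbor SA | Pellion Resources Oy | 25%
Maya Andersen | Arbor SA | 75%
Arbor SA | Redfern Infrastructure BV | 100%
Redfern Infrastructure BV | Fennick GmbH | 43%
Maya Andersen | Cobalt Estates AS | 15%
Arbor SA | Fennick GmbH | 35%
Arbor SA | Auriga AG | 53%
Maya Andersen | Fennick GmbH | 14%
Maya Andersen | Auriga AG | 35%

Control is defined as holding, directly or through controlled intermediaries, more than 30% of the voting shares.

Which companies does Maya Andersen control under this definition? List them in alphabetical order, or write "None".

Maya holds 75% of Arbor, so Maya controls Arbor.
Arbor holds 100% of Redfern, so Maya controls Redfern.
Arbor and Maya together hold 53% + 35% = 88% of Auriga, so Maya controls Auriga.
Arbor and Auriga together hold 55% + 45% = 100% of Anchor, so Maya controls Anchor.
Maya and Anchor together hold 15% + 85% = 100% of Cobalt, so Maya controls Cobalt.
Arbor and Redfern and Maya together hold 35% + 43% + 14% = 92% of Fennick, so Maya controls Fennick.
Cobalt and Arbor together hold 75% + 25% = 100% of Pellion, so Maya controls Pellion.
Auriga holds 100% of Ridgeback, so Maya controls Ridgeback.

Anchor Retail plc, Arbor SA, Auriga AG, Cobalt Estates AS, Fennick GmbH, Pellion Resources Oy, Redfern Infrastructure BV, Ridgeback Properties GmbH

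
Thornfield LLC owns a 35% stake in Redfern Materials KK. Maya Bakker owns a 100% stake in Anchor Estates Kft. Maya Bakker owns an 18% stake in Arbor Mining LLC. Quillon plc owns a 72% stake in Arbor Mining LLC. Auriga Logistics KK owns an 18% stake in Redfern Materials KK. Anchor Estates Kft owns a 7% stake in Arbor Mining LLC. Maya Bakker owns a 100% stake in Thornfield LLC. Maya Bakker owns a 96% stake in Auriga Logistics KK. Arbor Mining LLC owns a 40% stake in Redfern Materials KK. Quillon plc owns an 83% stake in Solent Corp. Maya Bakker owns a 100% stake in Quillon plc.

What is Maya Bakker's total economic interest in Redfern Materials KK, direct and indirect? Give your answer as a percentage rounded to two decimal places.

91.08%

Maya reaches Redfern along 5 paths.
Via Arbor: 18% × 40% = 7.2%.
Via Anchor → Arbor: 100% × 7% × 40% = 2.8%.
Via Quillon → Arbor: 100% × 72% × 40% = 28.8%.
Via Auriga: 96% × 18% = 17.28%.
Via Thornfield: 100% × 35% = 35%.
Total: 7.2% + 2.8% + 28.8% + 17.28% + 35% = 91.08%.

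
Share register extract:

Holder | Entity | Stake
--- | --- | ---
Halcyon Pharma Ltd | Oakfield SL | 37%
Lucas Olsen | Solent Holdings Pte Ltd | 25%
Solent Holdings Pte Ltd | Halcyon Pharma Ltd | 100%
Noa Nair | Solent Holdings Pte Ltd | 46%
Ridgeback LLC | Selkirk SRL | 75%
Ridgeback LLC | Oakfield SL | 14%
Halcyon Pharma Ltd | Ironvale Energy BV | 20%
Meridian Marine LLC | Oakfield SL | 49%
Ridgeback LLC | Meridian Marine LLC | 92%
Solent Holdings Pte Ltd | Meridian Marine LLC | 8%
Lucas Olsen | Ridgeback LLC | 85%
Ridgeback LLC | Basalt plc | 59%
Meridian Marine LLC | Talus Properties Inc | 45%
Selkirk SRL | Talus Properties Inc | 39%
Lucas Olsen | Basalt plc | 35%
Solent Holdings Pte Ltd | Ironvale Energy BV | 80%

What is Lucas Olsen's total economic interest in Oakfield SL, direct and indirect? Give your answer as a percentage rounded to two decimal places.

Lucas reaches Oakfield along 4 paths.
Via Solent → Meridian: 25% × 8% × 49% = 0.98%.
Via Ridgeback → Meridian: 85% × 92% × 49% = 38.318%.
Via Solent → Halcyon: 25% × 100% × 37% = 9.25%.
Via Ridgeback: 85% × 14% = 11.9%.
Total: 0.98% + 38.318% + 9.25% + 11.9% = 60.448%.
Rounded: 60.45%.

60.45%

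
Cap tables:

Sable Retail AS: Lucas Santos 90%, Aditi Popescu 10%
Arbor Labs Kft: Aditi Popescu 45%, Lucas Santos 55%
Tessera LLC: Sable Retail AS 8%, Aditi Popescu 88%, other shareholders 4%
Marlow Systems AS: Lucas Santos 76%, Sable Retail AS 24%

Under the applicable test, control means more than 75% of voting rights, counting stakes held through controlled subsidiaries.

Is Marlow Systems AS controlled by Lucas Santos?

Yes

Lucas holds 90% of Sable, so Lucas controls Sable.
Lucas and Sable together hold 76% + 24% = 100% of Marlow, so Lucas controls Marlow.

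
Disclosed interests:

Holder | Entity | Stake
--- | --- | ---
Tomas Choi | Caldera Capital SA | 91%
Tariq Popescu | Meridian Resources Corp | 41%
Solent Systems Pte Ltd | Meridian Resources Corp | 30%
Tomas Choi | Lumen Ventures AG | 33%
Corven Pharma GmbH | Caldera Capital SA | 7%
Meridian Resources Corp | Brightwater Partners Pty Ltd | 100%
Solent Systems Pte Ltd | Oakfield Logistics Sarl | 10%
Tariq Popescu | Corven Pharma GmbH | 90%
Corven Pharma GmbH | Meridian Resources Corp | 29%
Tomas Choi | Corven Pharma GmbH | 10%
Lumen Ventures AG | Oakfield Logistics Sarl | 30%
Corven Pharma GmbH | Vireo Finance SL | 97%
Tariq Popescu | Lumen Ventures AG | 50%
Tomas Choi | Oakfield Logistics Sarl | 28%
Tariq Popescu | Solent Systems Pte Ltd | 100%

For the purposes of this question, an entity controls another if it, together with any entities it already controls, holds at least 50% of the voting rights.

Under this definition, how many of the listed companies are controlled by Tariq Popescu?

Tariq holds 90% of Corven, so Tariq controls Corven.
Tariq holds 100% of Solent, so Tariq controls Solent.
Tariq holds 50% of Lumen, so Tariq controls Lumen.
Corven and Tariq and Solent together hold 29% + 41% + 30% = 100% of Meridian, so Tariq controls Meridian.
Corven holds 97% of Vireo, so Tariq controls Vireo.
Meridian holds 100% of Brightwater, so Tariq controls Brightwater.
No other company's threshold is met.
Tariq controls 6 companies.

6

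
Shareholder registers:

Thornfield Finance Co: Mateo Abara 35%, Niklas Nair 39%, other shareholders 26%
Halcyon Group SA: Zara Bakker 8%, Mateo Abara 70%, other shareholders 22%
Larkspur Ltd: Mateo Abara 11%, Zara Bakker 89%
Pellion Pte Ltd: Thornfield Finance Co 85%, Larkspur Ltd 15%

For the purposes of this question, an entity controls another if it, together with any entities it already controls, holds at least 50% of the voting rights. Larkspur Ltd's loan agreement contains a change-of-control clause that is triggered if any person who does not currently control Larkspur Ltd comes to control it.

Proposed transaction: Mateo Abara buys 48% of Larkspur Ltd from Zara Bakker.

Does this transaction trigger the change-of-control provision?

The purchase adds only to Mateo's holdings (Zara's stake shrinks), so Mateo is the only person who could newly come to control Larkspur.
Mateo holds 70% of Halcyon, so Mateo controls Halcyon.
In Larkspur, Mateo's side holds only 11%, not ≥ 50%.
So before the transaction, Mateo does not control Larkspur.
After the purchase, Mateo's direct stake in Larkspur rises to 11% + 48% = 59%, and Zara's stake falls to 41%.
Mateo holds 59% of Larkspur, so Mateo controls Larkspur.
Mateo did not control Larkspur before and does after, so the clause is triggered.

Yes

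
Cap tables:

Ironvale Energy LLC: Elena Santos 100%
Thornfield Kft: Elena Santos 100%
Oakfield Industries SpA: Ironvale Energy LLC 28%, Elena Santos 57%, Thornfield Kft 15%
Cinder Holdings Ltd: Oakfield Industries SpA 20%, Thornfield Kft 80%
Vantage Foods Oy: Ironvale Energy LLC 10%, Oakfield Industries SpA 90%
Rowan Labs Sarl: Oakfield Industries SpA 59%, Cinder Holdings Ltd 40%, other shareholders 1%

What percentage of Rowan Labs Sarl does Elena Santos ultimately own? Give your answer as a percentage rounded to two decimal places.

Elena reaches Rowan along 7 paths.
Via Ironvale → Oakfield: 100% × 28% × 59% = 16.52%.
Via Oakfield: 57% × 59% = 33.63%.
Via Thornfield → Oakfield: 100% × 15% × 59% = 8.85%.
Via Ironvale → Oakfield → Cinder: 100% × 28% × 20% × 40% = 2.24%.
Via Oakfield → Cinder: 57% × 20% × 40% = 4.56%.
Via Thornfield → Oakfield → Cinder: 100% × 15% × 20% × 40% = 1.2%.
Via Thornfield → Cinder: 100% × 80% × 40% = 32%.
Total: 16.52% + 33.63% + 8.85% + 2.24% + 4.56% + 1.2% + 32% = 99%.
Rounded: 99.00%.

99.00%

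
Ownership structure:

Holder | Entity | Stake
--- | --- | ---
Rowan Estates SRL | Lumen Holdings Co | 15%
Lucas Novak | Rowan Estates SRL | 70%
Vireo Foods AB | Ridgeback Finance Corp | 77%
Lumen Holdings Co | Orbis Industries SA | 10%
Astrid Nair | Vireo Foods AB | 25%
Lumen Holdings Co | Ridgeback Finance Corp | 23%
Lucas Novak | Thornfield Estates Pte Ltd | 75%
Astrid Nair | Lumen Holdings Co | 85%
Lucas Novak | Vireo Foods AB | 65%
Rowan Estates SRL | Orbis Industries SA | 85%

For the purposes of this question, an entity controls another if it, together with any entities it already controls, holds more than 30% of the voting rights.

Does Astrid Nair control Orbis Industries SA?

Astrid holds 85% of Lumen, so Astrid controls Lumen.
In Orbis, Astrid's side holds only 10%, not > 30%.
So Astrid does not control Orbis.

No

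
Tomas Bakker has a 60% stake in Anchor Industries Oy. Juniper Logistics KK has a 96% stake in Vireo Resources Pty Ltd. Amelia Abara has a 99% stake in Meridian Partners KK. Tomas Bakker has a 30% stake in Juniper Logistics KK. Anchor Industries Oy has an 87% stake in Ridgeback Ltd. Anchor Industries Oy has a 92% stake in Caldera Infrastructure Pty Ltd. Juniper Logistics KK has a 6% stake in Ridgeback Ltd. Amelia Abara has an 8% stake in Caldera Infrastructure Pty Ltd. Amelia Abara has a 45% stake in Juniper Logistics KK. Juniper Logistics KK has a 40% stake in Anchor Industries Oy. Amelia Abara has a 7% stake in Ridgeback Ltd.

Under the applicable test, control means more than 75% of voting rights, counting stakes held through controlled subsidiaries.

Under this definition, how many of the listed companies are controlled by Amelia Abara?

1

Amelia holds 99% of Meridian, so Amelia controls Meridian.
No other company's threshold is met.
Amelia controls 1 company.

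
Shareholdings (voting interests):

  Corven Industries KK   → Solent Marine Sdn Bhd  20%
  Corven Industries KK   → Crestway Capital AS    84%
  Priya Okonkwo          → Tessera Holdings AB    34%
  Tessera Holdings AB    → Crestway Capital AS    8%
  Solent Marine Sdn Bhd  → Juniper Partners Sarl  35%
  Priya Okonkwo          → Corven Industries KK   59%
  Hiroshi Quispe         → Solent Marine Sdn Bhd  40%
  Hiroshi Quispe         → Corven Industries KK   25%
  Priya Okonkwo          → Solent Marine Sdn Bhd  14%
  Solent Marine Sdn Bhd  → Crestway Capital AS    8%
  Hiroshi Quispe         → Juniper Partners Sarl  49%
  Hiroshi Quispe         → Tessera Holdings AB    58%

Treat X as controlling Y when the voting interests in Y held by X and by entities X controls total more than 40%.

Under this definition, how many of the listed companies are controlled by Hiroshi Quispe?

Hiroshi holds 58% of Tessera, so Hiroshi controls Tessera.
Hiroshi holds 49% of Juniper, so Hiroshi controls Juniper.
No other company's threshold is met.
Hiroshi controls 2 companies.

2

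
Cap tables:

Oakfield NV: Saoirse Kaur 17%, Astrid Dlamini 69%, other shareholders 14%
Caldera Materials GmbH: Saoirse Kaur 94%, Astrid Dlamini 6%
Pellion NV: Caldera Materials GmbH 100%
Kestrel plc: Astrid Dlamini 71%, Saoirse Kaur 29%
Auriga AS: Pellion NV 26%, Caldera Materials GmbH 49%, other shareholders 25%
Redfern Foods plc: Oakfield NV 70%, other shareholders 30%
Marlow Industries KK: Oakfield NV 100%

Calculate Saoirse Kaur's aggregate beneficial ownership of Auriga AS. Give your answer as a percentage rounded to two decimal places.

70.50%

Saoirse reaches Auriga along 2 paths.
Via Caldera → Pellion: 94% × 100% × 26% = 24.44%.
Via Caldera: 94% × 49% = 46.06%.
Total: 24.44% + 46.06% = 70.5%.
Rounded: 70.50%.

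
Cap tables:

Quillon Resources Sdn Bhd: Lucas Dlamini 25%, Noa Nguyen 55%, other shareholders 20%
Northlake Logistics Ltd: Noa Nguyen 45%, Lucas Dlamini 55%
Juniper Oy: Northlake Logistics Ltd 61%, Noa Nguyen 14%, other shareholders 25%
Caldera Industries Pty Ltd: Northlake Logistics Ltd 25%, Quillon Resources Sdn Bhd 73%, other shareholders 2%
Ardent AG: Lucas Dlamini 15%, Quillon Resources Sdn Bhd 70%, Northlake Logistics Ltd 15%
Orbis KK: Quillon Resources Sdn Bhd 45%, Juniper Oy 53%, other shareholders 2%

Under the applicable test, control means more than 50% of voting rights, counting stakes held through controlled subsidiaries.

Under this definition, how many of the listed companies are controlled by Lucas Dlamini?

Lucas holds 55% of Northlake, so Lucas controls Northlake.
Northlake holds 61% of Juniper, so Lucas controls Juniper.
Juniper holds 53% of Orbis, so Lucas controls Orbis.
No other company's threshold is met.
Lucas controls 3 companies.

3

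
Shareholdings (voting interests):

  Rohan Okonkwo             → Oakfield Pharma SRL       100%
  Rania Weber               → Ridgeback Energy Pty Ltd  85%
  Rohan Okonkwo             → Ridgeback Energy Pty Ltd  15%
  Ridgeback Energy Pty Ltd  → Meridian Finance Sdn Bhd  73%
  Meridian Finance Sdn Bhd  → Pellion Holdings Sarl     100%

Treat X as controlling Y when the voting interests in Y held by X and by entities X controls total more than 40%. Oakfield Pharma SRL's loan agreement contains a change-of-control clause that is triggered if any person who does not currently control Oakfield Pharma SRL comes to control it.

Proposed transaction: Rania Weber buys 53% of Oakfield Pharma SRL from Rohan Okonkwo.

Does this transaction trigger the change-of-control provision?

Yes

The purchase adds only to Rania's holdings (Rohan's stake shrinks), so Rania is the only person who could newly come to control Oakfield.
Rania holds 85% of Ridgeback, so Rania controls Ridgeback.
Ridgeback holds 73% of Meridian, so Rania controls Meridian.
Meridian holds 100% of Pellion, so Rania controls Pellion.
Neither Rania nor any entity Rania controls holds any voting interest in Oakfield.
So before the transaction, Rania does not control Oakfield.
After the purchase, Rania holds 53% of Oakfield directly, and Rohan's stake falls to 47%.
Rania holds 53% of Oakfield, so Rania controls Oakfield.
Rania did not control Oakfield before and does after, so the clause is triggered.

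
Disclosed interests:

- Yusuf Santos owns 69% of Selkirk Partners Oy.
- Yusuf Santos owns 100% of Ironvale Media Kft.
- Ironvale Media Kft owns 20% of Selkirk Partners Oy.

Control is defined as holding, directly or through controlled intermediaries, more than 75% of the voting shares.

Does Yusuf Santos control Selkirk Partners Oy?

Yusuf holds 100% of Ironvale, so Yusuf controls Ironvale.
Yusuf and Ironvale together hold 69% + 20% = 89% of Selkirk, so Yusuf controls Selkirk.

Yes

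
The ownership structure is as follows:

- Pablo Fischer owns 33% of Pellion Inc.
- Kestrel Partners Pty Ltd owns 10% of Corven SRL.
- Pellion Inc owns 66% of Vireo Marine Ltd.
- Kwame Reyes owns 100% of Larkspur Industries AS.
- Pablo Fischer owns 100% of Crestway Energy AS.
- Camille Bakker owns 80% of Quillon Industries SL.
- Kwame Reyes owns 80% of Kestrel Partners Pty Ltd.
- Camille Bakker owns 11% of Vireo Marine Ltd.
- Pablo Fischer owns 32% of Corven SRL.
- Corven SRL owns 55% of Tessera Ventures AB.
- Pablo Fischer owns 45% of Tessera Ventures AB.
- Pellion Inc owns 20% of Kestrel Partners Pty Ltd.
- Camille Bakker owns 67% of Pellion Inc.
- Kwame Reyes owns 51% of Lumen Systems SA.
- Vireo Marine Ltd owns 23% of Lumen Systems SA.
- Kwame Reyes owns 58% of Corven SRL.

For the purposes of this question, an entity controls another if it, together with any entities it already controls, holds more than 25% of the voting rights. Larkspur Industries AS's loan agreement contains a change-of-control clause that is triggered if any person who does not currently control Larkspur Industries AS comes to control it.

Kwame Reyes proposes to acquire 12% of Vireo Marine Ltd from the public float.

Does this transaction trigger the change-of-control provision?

No

The purchase changes only Kwame's holdings, so Kwame is the only person who could newly come to control Larkspur.
Kwame holds 100% of Larkspur, so Kwame controls Larkspur.
So Kwame already controls Larkspur before the transaction.
After the purchase, Kwame holds 12% of Vireo directly.
Kwame controlled Larkspur already, so this is not a new person acquiring control; every other person's position is unchanged or reduced.
No new person acquires control, so the clause is not triggered.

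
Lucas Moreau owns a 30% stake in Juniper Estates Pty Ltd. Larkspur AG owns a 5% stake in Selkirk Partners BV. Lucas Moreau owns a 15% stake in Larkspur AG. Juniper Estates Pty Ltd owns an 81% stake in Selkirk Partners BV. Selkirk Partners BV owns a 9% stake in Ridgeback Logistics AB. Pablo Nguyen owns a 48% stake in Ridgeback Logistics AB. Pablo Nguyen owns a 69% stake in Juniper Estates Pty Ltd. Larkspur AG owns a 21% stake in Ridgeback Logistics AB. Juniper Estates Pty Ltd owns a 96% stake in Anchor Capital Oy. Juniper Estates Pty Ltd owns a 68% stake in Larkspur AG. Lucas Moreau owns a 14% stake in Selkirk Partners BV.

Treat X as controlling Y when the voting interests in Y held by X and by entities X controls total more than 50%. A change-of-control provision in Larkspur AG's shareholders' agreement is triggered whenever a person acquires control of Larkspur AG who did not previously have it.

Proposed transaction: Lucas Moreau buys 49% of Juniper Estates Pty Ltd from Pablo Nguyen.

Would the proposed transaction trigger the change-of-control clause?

Yes

The purchase adds only to Lucas's holdings (Pablo's stake shrinks), so Lucas is the only person who could newly come to control Larkspur.
Lucas's largest direct stake is 30% in Juniper, which does not meet the threshold, so Lucas controls no company.
In Larkspur, Lucas's side holds only 15%, not > 50%.
So before the transaction, Lucas does not control Larkspur.
After the purchase, Lucas's direct stake in Juniper rises to 30% + 49% = 79%, and Pablo's stake falls to 20%.
Lucas holds 79% of Juniper, so Lucas controls Juniper.
Juniper and Lucas together hold 68% + 15% = 83% of Larkspur, so Lucas controls Larkspur.
Lucas did not control Larkspur before and does after, so the clause is triggered.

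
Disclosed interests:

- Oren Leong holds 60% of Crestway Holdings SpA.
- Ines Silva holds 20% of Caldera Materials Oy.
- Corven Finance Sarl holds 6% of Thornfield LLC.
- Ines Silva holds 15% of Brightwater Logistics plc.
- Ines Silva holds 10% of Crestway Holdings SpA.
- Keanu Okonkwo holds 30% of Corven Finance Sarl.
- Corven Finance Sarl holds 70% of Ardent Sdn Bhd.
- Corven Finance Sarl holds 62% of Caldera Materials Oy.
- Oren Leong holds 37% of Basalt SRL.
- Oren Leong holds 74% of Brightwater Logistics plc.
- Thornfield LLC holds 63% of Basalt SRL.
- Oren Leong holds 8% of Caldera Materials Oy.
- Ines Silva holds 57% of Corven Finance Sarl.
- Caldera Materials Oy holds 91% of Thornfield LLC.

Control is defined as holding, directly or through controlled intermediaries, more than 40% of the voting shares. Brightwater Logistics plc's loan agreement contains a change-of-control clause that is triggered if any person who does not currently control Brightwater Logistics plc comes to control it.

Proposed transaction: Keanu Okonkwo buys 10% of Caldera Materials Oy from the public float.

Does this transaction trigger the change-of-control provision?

The purchase changes only Keanu's holdings, so Keanu is the only person who could newly come to control Brightwater.
Keanu's largest direct stake is 30% in Corven, which does not meet the threshold, so Keanu controls no company.
Neither Keanu nor any entity Keanu controls holds any voting interest in Brightwater.
So before the transaction, Keanu does not control Brightwater.
After the purchase, Keanu holds 10% of Caldera directly.
Keanu's side now holds 10% of Caldera, not > 40%, so Keanu still does not control Caldera.
After the transaction, neither Keanu nor any entity Keanu controls holds a voting interest in Brightwater, so Keanu still does not control it.
No new person acquires control, so the clause is not triggered.

No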